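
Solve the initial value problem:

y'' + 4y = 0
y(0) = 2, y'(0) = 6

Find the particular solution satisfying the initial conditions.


Characteristic roots of r² + 4 = 0 are ±2i, so y = C₁cos(2x) + C₂sin(2x).
Apply y(0) = 2: C₁ = 2. Differentiate and apply y'(0) = 6: 2·C₂ = 6, so C₂ = 3.
Particular solution: y = 2cos(2x) + 3sin(2x).


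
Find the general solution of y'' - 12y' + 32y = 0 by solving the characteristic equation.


Characteristic equation: r² - 12r + 32 = 0.
Factor: (r - 8)(r - 4) = 0 ⇒ r = 8, 4 (distinct real).
General solution: y = C₁e^(8x) + C₂e^(4x).


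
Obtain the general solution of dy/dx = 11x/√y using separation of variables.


Separate: √y dy = 11x dx.
Integrate: (2/3)y^(3/2) = (11/2)x² + C.


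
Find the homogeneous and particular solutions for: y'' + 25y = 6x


Homogeneous: r² + 25 = 0 ⇒ r = ±5i, y_h = C₁cos(5x) + C₂sin(5x).
Polynomial forcing; try y_p = Ax + B. Then y_p'' + 25 y_p = 25(Ax + B) = 6x, so B = 0 and A = 6/25.
General solution: y = C₁cos(5x) + C₂sin(5x) + (6/25)x.


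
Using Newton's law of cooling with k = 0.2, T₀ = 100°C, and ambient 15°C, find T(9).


Newton's law: dT/dt = -k(T - T_a) has solution T(t) = T_a + (T₀ - T_a)e^(-kt).
Plug in T_a = 15, T₀ = 100, k = 0.2, t = 9: T(9) = 15 + (85)e^(-1.80) ≈ 29.1°C.


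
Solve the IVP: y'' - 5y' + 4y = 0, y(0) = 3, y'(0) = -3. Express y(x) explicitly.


Characteristic roots of r² - 5r + 4 = 0 are 4, 1.
General solution y = c₁ e^(4x) + c₂ e^(x).
Apply y(0) = 3: c₁ + c₂ = 3. Apply y'(0) = -3: 4 c₁ + 1 c₂ = -3.
Solve: c₁ = -2, c₂ = 5.
Particular solution: y = -2e^(4x) + 5e^(x).


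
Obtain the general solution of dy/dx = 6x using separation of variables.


Integrate both sides with respect to x: y = ∫ 6x dx = 3x^2 + C.


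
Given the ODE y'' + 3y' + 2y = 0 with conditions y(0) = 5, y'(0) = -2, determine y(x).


Characteristic roots of r² + 3r + 2 = 0 are -1, -2.
General solution y = c₁ e^(-x) + c₂ e^(-2x).
Apply y(0) = 5: c₁ + c₂ = 5. Apply y'(0) = -2: -1 c₁ - 2 c₂ = -2.
Solve: c₁ = 8, c₂ = -3.
Particular solution: y = 8e^(-x) - 3e^(-2x).


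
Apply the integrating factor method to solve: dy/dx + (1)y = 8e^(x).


P(x) = 1 ⇒ μ = e^(x).
(μ y)' = 8e^(2x) ⇒ μ y = (8/2)e^(2x) + C.
Divide by μ: y = 4e^(x) + Ce^(-x).


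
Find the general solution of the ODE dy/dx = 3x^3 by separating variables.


Integrate both sides with respect to x: y = ∫ 3x^3 dx = (3/4)x^4 + C.


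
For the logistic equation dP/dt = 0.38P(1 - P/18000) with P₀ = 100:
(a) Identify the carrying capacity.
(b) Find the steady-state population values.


Logistic ODE dP/dt = 0.38P(1 - P/18000) has equilibria where dP/dt = 0, i.e. P = 0 or P = 18000.
The coefficient (1 - P/K) = 0 when P = K, identifying K = 18000 as the carrying capacity.
(a) K = 18000; (b) equilibria P = 0 and P = 18000.


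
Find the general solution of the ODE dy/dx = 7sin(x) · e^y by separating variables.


Separate: e^(-y) dy = 7sin(x) dx.
Integrate: -e^(-y) = -7cos(x) + C₀.
Rearrange: e^(-y) = 7cos(x) + C.


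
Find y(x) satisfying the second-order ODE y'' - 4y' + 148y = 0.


Characteristic equation: r² - 4r + 148 = 0.
Discriminant is negative; roots r = 2 ± 12i (complex conjugate pair).
General solution uses e^(α x)(C₁ cos(β x) + C₂ sin(β x)): y = e^(2x)(C₁cos(12x) + C₂sin(12x)).


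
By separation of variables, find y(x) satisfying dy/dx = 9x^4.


Integrate both sides with respect to x: y = ∫ 9x^4 dx = (9/5)x^5 + C.


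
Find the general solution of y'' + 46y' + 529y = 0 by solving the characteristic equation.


Characteristic equation: r² + 46r + 529 = 0, i.e. (r + 23)² = 0.
Repeated root r = -23; include an x factor for the second linearly independent solution.
General solution: y = (C₁ + C₂x)e^(-23x).


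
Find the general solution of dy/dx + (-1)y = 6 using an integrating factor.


P(x) = -1 ⇒ μ = e^(-x).
(μ y)' = 6e^(-x) ⇒ μ y = -6e^(-x) + C.
Divide by μ: y = -6 + Ce^(x).


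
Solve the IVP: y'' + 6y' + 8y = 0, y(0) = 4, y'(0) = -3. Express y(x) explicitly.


Characteristic roots of r² + 6r + 8 = 0 are -4, -2.
General solution y = c₁ e^(-4x) + c₂ e^(-2x).
Apply y(0) = 4: c₁ + c₂ = 4. Apply y'(0) = -3: -4 c₁ - 2 c₂ = -3.
Solve: c₁ = -5/2, c₂ = 13/2.
Particular solution: y = -(5/2)e^(-4x) + (13/2)e^(-2x).


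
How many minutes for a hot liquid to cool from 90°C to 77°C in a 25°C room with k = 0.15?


From T(t) = T_a + (T₀ - T_a)e^(-kt), set T(t) = 77:
(77 - 25) / (90 - 25) = e^(-0.15t), so t = -ln(0.800)/0.15 ≈ 1.5 minutes.


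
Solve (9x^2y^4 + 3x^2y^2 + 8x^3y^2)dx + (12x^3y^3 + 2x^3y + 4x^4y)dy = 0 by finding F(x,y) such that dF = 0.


Check exactness: ∂M/∂y = 36x^2y^3 + 6x^2y + 16x^3y and ∂N/∂x = 36x^2y^3 + 6x^2y + 16x^3y; equal, so the equation is exact.
Integrate M with respect to x (treating y as constant): ∫M dx = 3x^3y^4 + x^3y^2 + 2x^4y^2 + h(y).
Differentiate w.r.t. y and set equal to N: all terms match, so h'(y) = 0 and h is a constant absorbed into C.
General solution: 3x^3y^4 + x^3y^2 + 2x^4y^2 = C.


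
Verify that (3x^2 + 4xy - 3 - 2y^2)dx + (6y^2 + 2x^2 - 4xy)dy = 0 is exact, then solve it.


Check exactness: ∂M/∂y = 4x - 4y and ∂N/∂x = 4x - 4y; equal, so the equation is exact.
Integrate M with respect to x (treating y as constant): ∫M dx = x^3 + 2x^2y - 3x - 2xy^2 + h(y).
Differentiate w.r.t. y and set equal to N: the x-dependent terms already match, leaving h'(y) = 6y^2. Integrate: h(y) = 2y^3.
So F(x,y) = 2y^3 + x^3 + 2x^2y - 3x - 2xy^2.
General solution: 2y^3 + x^3 + 2x^2y - 3x - 2xy^2 = C.


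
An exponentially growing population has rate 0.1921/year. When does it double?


Exponential growth: P(t) = P₀ e^(0.1921t). Set P(t)/P₀ = 2: e^(0.1921t) = 2.
Solve: t = ln(2)/0.1921 ≈ 3.61 years.


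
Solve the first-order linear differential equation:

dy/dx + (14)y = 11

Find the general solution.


P(x) = 14, Q(x) = 11; integrating factor μ = e^(14x).
(μ y)' = 11e^(14x) ⇒ μ y = (11/14)e^(14x) + C.
Divide by μ: y = 11/14 + Ce^(-14x).


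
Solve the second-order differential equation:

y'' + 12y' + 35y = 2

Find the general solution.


Characteristic roots of r² + 12r + 35 = 0 are -7, -5.
y_h = C₁e^(-7x) + C₂e^(-5x).
Constant forcing; try y_p = A. Then 35A = 2 ⇒ A = 2/35.
General solution: y = C₁e^(-7x) + C₂e^(-5x) + 2/35.


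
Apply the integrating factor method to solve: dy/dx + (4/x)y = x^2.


P(x) = 4/x ⇒ μ = x^4.
(x^4 y)' = x^4·x^2 = x^6.
Integrate: x^4 y = x^7/(7) + C.
Solve for y: y = (1/7)x^3 + C/x^4.


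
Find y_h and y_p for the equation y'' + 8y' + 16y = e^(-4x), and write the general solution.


Characteristic polynomial (r + 4)² = 0; repeated root r = -4.
y_h = (C₁ + C₂x)e^(-4x). Forcing matches the repeated root (resonance), so try y_p = Ax² e^(-4x).
Substitute and solve for A: 2A = 1, so A = 1/2.
General solution: y = (C₁ + C₂x + (1/2)x²)e^(-4x).


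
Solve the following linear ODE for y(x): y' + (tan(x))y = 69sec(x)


P(x) = tan(x) ⇒ μ = e^(∫tan(x)dx) = sec(x).
(sec(x) y)' = 69sec²(x) ⇒ sec(x) y = 69tan(x) + C.
Multiply by cos(x): y = 69sin(x) + C·cos(x).


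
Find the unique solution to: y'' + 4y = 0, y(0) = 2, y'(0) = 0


Characteristic roots of r² + 4 = 0 are ±2i, so y = C₁cos(2x) + C₂sin(2x).
Apply y(0) = 2: C₁ = 2. Differentiate and apply y'(0) = 0: 2·C₂ = 0, so C₂ = 0.
Particular solution: y = 2cos(2x).


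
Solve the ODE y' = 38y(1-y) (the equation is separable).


Separate: dy/[y(1-y)] = 38 dx.
Partial fractions: 1/[y(1-y)] = 1/y + 1/(1-y).
Integrate: ln|y/(1-y)| = 38x + C₀.
Solve for y: y = 1/(1 + Ce^(-38x)).


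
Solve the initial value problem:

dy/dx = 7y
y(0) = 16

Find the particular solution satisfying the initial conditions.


General solution of y' = 7y is y = Ce^(7x).
Apply y(0) = 16: C = 16.
Particular solution: y = 16e^(7x).


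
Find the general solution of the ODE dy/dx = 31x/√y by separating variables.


Separate: √y dy = 31x dx.
Integrate: (2/3)y^(3/2) = (31/2)x² + C.


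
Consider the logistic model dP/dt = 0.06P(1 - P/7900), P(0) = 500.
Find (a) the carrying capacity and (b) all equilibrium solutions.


Logistic ODE dP/dt = 0.06P(1 - P/7900) has equilibria where dP/dt = 0, i.e. P = 0 or P = 7900.
The coefficient (1 - P/K) = 0 when P = K, identifying K = 7900 as the carrying capacity.
(a) K = 7900; (b) equilibria P = 0 and P = 7900.


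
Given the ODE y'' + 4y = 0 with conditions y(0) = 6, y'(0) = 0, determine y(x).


Characteristic roots of r² + 4 = 0 are ±2i, so y = C₁cos(2x) + C₂sin(2x).
Apply y(0) = 6: C₁ = 6. Differentiate and apply y'(0) = 0: 2·C₂ = 0, so C₂ = 0.
Particular solution: y = 6cos(2x).


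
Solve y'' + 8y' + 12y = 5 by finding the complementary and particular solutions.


Characteristic roots of r² + 8r + 12 = 0 are -2, -6.
y_h = C₁e^(-2x) + C₂e^(-6x).
Constant forcing; try y_p = A. Then 12A = 5 ⇒ A = 5/12.
General solution: y = C₁e^(-2x) + C₂e^(-6x) + 5/12.


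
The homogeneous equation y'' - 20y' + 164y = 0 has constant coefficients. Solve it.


Characteristic equation: r² - 20r + 164 = 0.
Discriminant is negative; roots r = 10 ± 8i (complex conjugate pair).
General solution uses e^(α x)(C₁ cos(β x) + C₂ sin(β x)): y = e^(10x)(C₁cos(8x) + C₂sin(8x)).


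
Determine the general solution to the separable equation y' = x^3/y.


Separate variables: y dy = x^3 dx.
Integrate both sides: y²/2 = (1/4)x^4 + C₀.
Multiply by 2: y² = (1/2)x^4 + C.


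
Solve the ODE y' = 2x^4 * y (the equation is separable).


Separate variables: dy/y = 2x^4 dx.
Integrate: ln|y| = (2/5)x^5 + C₀.
Exponentiate: y = Ce^((2/5)x^5).


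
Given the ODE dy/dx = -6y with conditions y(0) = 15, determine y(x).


General solution of y' = -6y is y = Ce^(-6x).
Apply y(0) = 15: C = 15.
Particular solution: y = 15e^(-6x).


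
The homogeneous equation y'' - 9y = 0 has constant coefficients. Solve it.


Characteristic equation: r² - 9 = 0.
Factor: (r - 3)(r + 3) = 0 ⇒ r = 3, -3 (distinct real).
General solution: y = C₁e^(3x) + C₂e^(-3x).


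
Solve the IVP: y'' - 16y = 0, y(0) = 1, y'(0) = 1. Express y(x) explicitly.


Characteristic roots of r² - 16 = 0 are 4, -4.
General solution y = c₁ e^(4x) + c₂ e^(-4x).
Apply y(0) = 1: c₁ + c₂ = 1. Apply y'(0) = 1: 4 c₁ - 4 c₂ = 1.
Solve: c₁ = 5/8, c₂ = 3/8.
Particular solution: y = (5/8)e^(4x) + (3/8)e^(-4x).


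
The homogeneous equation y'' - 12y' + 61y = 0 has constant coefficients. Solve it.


Characteristic equation: r² - 12r + 61 = 0.
Discriminant is negative; roots r = 6 ± 5i (complex conjugate pair).
General solution uses e^(α x)(C₁ cos(β x) + C₂ sin(β x)): y = e^(6x)(C₁cos(5x) + C₂sin(5x)).


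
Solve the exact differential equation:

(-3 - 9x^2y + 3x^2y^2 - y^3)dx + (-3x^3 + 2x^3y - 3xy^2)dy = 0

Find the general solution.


Check exactness: ∂M/∂y = -9x^2 + 6x^2y - 3y^2 and ∂N/∂x = -9x^2 + 6x^2y - 3y^2; equal, so the equation is exact.
Integrate M with respect to x (treating y as constant): ∫M dx = -3x - 3x^3y + x^3y^2 - xy^3 + h(y).
Differentiate w.r.t. y and set equal to N: all terms match, so h'(y) = 0 and h is a constant absorbed into C.
General solution: -3x - 3x^3y + x^3y^2 - xy^3 = C.


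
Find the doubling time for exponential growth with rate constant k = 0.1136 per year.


Exponential growth: P(t) = P₀ e^(0.1136t). Set P(t)/P₀ = 2: e^(0.1136t) = 2.
Solve: t = ln(2)/0.1136 ≈ 6.10 years.


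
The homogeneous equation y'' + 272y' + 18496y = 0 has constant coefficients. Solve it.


Characteristic equation: r² + 272r + 18496 = 0, i.e. (r + 136)² = 0.
Repeated root r = -136; include an x factor for the second linearly independent solution.
General solution: y = (C₁ + C₂x)e^(-136x).


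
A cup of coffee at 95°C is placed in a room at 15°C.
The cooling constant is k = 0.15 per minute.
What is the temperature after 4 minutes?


Newton's law: dT/dt = -k(T - T_a) has solution T(t) = T_a + (T₀ - T_a)e^(-kt).
Plug in T_a = 15, T₀ = 95, k = 0.15, t = 4: T(4) = 15 + (80)e^(-0.60) ≈ 58.9°C.


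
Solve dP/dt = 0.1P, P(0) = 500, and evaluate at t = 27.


The ODE dP/dt = 0.1P has solution P(t) = P(0)e^(0.1t).
Substitute P(0) = 500 and t = 27: P(27) = 500 e^(2.70) ≈ 7440.


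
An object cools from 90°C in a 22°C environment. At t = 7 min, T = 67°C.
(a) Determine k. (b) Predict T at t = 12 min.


Newton's law: T(t) = T_a + (T₀ - T_a)e^(-kt).
(a) Use T(7) = 67: (67 - 22)/(90 - 22) = e^(-k·7), so k = -ln(0.662)/7 ≈ 0.0590.
(b) Apply k to t = 12: T(12) = 22 + (68)e^(-0.708) ≈ 55.5°C.


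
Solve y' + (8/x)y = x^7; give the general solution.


P(x) = 8/x ⇒ μ = x^8.
(x^8 y)' = x^15 ⇒ x^8 y = x^16/(16) + C.
Solve for y: y = (1/16)x^8 + C/x^8.


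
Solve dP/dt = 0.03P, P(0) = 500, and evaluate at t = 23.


The ODE dP/dt = 0.03P has solution P(t) = P(0)e^(0.03t).
Substitute P(0) = 500 and t = 23: P(23) = 500 e^(0.69) ≈ 997.


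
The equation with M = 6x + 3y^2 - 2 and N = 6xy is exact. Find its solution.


Check exactness: ∂M/∂y = 6y and ∂N/∂x = 6y; equal, so the equation is exact.
Integrate M with respect to x (treating y as constant): ∫M dx = 3x^2 + 3xy^2 - 2x + h(y).
Differentiate w.r.t. y and set equal to N: all terms match, so h'(y) = 0 and h is a constant absorbed into C.
General solution: 3x^2 + 3xy^2 - 2x = C.


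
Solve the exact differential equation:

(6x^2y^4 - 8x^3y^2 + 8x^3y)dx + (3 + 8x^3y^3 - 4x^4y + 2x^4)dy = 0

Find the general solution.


Check exactness: ∂M/∂y = 24x^2y^3 - 16x^3y + 8x^3 and ∂N/∂x = 24x^2y^3 - 16x^3y + 8x^3; equal, so the equation is exact.
Integrate M with respect to x (treating y as constant): ∫M dx = 2x^3y^4 - 2x^4y^2 + 2x^4y + h(y).
Differentiate w.r.t. y and set equal to N: the x-dependent terms already match, leaving h'(y) = 3. Integrate: h(y) = 3y.
So F(x,y) = 3y + 2x^3y^4 - 2x^4y^2 + 2x^4y.
General solution: 3y + 2x^3y^4 - 2x^4y^2 + 2x^4y = C.


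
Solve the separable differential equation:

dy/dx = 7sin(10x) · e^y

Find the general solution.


Separate: e^(-y) dy = 7sin(10x) dx.
Integrate: -e^(-y) = -(7/10)cos(10x) + C₀.
Rearrange: e^(-y) = (7/10)cos(10x) + C.


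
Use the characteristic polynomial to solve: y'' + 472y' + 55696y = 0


Characteristic equation: r² + 472r + 55696 = 0, i.e. (r + 236)² = 0.
Repeated root r = -236; include an x factor for the second linearly independent solution.
General solution: y = (C₁ + C₂x)e^(-236x).


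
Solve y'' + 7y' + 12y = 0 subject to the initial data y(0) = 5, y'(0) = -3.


Characteristic roots of r² + 7r + 12 = 0 are -3, -4.
General solution y = c₁ e^(-3x) + c₂ e^(-4x).
Apply y(0) = 5: c₁ + c₂ = 5. Apply y'(0) = -3: -3 c₁ - 4 c₂ = -3.
Solve: c₁ = 17, c₂ = -12.
Particular solution: y = 17e^(-3x) - 12e^(-4x).


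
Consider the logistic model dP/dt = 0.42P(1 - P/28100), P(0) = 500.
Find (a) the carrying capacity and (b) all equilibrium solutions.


Logistic ODE dP/dt = 0.42P(1 - P/28100) has equilibria where dP/dt = 0, i.e. P = 0 or P = 28100.
The coefficient (1 - P/K) = 0 when P = K, identifying K = 28100 as the carrying capacity.
(a) K = 28100; (b) equilibria P = 0 and P = 28100.


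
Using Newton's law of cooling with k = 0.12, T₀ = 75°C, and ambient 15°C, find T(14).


Newton's law: dT/dt = -k(T - T_a) has solution T(t) = T_a + (T₀ - T_a)e^(-kt).
Plug in T_a = 15, T₀ = 75, k = 0.12, t = 14: T(14) = 15 + (60)e^(-1.68) ≈ 26.2°C.


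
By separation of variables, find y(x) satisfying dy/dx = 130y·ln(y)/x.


Separate: dy/[y ln(y)] = 130 dx/x.
Substitute u = ln(y): du/u = 130 dx/x.
Integrate: ln|ln(y)| = 130ln|x| + C₀, hence ln(y) = C·x^130.


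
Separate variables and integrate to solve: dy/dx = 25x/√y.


Separate: √y dy = 25x dx.
Integrate: (2/3)y^(3/2) = (25/2)x² + C.


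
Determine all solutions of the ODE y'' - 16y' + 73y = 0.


Characteristic equation: r² - 16r + 73 = 0.
Discriminant is negative; roots r = 8 ± 3i (complex conjugate pair).
General solution uses e^(α x)(C₁ cos(β x) + C₂ sin(β x)): y = e^(8x)(C₁cos(3x) + C₂sin(3x)).


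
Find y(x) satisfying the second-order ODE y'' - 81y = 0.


Characteristic equation: r² - 81 = 0.
Factor: (r + 9)(r - 9) = 0 ⇒ r = -9, 9 (distinct real).
General solution: y = C₁e^(-9x) + C₂e^(9x).


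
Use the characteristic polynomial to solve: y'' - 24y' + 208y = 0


Characteristic equation: r² - 24r + 208 = 0.
Discriminant is negative; roots r = 12 ± 8i (complex conjugate pair).
General solution uses e^(α x)(C₁ cos(β x) + C₂ sin(β x)): y = e^(12x)(C₁cos(8x) + C₂sin(8x)).


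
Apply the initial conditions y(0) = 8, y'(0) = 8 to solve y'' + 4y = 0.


Characteristic roots of r² + 4 = 0 are ±2i, so y = C₁cos(2x) + C₂sin(2x).
Apply y(0) = 8: C₁ = 8. Differentiate and apply y'(0) = 8: 2·C₂ = 8, so C₂ = 4.
Particular solution: y = 8cos(2x) + 4sin(2x).


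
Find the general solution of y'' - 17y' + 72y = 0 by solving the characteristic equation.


Characteristic equation: r² - 17r + 72 = 0.
Factor: (r - 8)(r - 9) = 0 ⇒ r = 8, 9 (distinct real).
General solution: y = C₁e^(8x) + C₂e^(9x).


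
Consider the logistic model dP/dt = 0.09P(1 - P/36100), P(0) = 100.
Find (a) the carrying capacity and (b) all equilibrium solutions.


Logistic ODE dP/dt = 0.09P(1 - P/36100) has equilibria where dP/dt = 0, i.e. P = 0 or P = 36100.
The coefficient (1 - P/K) = 0 when P = K, identifying K = 36100 as the carrying capacity.
(a) K = 36100; (b) equilibria P = 0 and P = 36100.


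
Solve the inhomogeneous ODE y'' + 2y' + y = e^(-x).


Characteristic polynomial (r + 1)² = 0; repeated root r = -1.
y_h = (C₁ + C₂x)e^(-x). Forcing matches the repeated root (resonance), so try y_p = Ax² e^(-x).
Substitute and solve for A: 2A = 1, so A = 1/2.
General solution: y = (C₁ + C₂x + (1/2)x²)e^(-x).


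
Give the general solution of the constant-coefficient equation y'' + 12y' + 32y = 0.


Characteristic equation: r² + 12r + 32 = 0.
Factor: (r + 4)(r + 8) = 0 ⇒ r = -4, -8 (distinct real).
General solution: y = C₁e^(-4x) + C₂e^(-8x).


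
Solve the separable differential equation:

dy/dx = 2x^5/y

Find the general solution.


Separate variables: y dy = 2x^5 dx.
Integrate both sides: y²/2 = (1/3)x^6 + C₀.
Multiply by 2: y² = (2/3)x^6 + C.


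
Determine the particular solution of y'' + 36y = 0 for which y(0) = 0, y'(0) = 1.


Characteristic roots of r² + 36 = 0 are ±6i, so y = C₁cos(6x) + C₂sin(6x).
Apply y(0) = 0: C₁ = 0. Differentiate and apply y'(0) = 1: 6·C₂ = 1, so C₂ = 1/6.
Particular solution: y = (1/6)sin(6x).


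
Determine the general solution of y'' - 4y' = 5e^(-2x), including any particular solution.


Characteristic roots of r² - 4r = 0 are 4, 0.
y_h = C₁e^(4x) + C₂.
Forcing exponent -2 is not a characteristic root; try y_p = Ae^(-2x).
Substitute: A·(4 + (-4)·-2 + (0)) = A·12 = 5, so A = 5/12.
General solution: y = C₁e^(4x) + C₂ + (5/12)e^(-2x).


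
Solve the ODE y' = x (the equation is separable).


Integrate both sides with respect to x: y = ∫ x dx = (1/2)x^2 + C.


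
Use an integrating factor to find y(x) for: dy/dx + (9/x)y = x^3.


P(x) = 9/x ⇒ μ = x^9.
(x^9 y)' = x^12 ⇒ x^9 y = x^13/(13) + C.
Solve for y: y = (1/13)x^4 + C/x^9.


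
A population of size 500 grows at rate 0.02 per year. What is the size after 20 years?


The ODE dP/dt = 0.02P has solution P(t) = P(0)e^(0.02t).
Substitute P(0) = 500 and t = 20: P(20) = 500 e^(0.40) ≈ 746.


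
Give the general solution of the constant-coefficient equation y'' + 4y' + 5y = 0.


Characteristic equation: r² + 4r + 5 = 0.
Discriminant is negative; roots r = -2 ± 1i (complex conjugate pair).
General solution uses e^(α x)(C₁ cos(β x) + C₂ sin(β x)): y = e^(-2x)(C₁cos(x) + C₂sin(x)).


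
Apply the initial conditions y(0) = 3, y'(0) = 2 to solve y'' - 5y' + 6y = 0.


Characteristic roots of r² - 5r + 6 = 0 are 3, 2.
General solution y = c₁ e^(3x) + c₂ e^(2x).
Apply y(0) = 3: c₁ + c₂ = 3. Apply y'(0) = 2: 3 c₁ + 2 c₂ = 2.
Solve: c₁ = -4, c₂ = 7.
Particular solution: y = -4e^(3x) + 7e^(2x).


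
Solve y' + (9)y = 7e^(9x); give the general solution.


P(x) = 9 ⇒ μ = e^(9x).
(μ y)' = 7e^(18x) ⇒ μ y = (7/18)e^(18x) + C.
Divide by μ: y = (7/18)e^(9x) + Ce^(-9x).


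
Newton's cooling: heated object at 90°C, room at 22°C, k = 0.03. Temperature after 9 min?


Newton's law: dT/dt = -k(T - T_a) has solution T(t) = T_a + (T₀ - T_a)e^(-kt).
Plug in T_a = 22, T₀ = 90, k = 0.03, t = 9: T(9) = 22 + (68)e^(-0.27) ≈ 73.9°C.


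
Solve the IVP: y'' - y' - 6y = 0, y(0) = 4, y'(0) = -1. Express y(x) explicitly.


Characteristic roots of r² - r - 6 = 0 are -2, 3.
General solution y = c₁ e^(-2x) + c₂ e^(3x).
Apply y(0) = 4: c₁ + c₂ = 4. Apply y'(0) = -1: -2 c₁ + 3 c₂ = -1.
Solve: c₁ = 13/5, c₂ = 7/5.
Particular solution: y = (13/5)e^(-2x) + (7/5)e^(3x).


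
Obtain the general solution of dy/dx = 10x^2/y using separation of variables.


Separate variables: y dy = 10x^2 dx.
Integrate both sides: y²/2 = (10/3)x^3 + C₀.
Multiply by 2: y² = (20/3)x^3 + C.


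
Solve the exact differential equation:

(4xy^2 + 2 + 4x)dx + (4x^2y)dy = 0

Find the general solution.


Check exactness: ∂M/∂y = 8xy and ∂N/∂x = 8xy; equal, so the equation is exact.
Integrate M with respect to x (treating y as constant): ∫M dx = 2x^2y^2 + 2x + 2x^2 + h(y).
Differentiate w.r.t. y and set equal to N: all terms match, so h'(y) = 0 and h is a constant absorbed into C.
General solution: 2x^2y^2 + 2x + 2x^2 = C.


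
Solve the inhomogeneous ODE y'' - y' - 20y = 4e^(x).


Characteristic roots of r² - r - 20 = 0 are 5, -4.
y_h = C₁e^(5x) + C₂e^(-4x).
Forcing exponent 1 is not a characteristic root; try y_p = Ae^(x).
Substitute: A·(1 + (-1)·1 + (-20)) = A·-20 = 4, so A = -1/5.
General solution: y = C₁e^(5x) + C₂e^(-4x) - (1/5)e^(x).


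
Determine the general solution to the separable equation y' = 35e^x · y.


Separate variables: dy/y = 35e^x dx.
Integrate: ln|y| = 35e^x + C₀.
Exponentiate: y = Ce^(35e^x).


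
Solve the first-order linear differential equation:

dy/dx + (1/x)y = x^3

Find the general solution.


P(x) = 1/x ⇒ μ = x^1.
(x^1 y)' = x^4 ⇒ x^1 y = x^5/(5) + C.
Solve for y: y = (1/5)x^4 + C/x^1.


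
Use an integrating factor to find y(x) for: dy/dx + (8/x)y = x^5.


P(x) = 8/x ⇒ μ = x^8.
(x^8 y)' = x^13 ⇒ x^8 y = x^14/(14) + C.
Solve for y: y = (1/14)x^6 + C/x^8.


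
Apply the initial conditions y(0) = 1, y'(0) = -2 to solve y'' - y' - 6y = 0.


Characteristic roots of r² - r - 6 = 0 are 3, -2.
General solution y = c₁ e^(3x) + c₂ e^(-2x).
Apply y(0) = 1: c₁ + c₂ = 1. Apply y'(0) = -2: 3 c₁ - 2 c₂ = -2.
Solve: c₁ = 0, c₂ = 1.
Particular solution: y = 0e^(3x) + e^(-2x).


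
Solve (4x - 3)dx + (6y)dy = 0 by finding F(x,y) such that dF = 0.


Check exactness: ∂M/∂y = 0 and ∂N/∂x = 0; equal, so the equation is exact.
Integrate M with respect to x (treating y as constant): ∫M dx = 2x^2 - 3x + h(y).
Differentiate w.r.t. y and set equal to N: the x-dependent terms already match, leaving h'(y) = 6y. Integrate: h(y) = 3y^2.
So F(x,y) = 3y^2 + 2x^2 - 3x.
General solution: 3y^2 + 2x^2 - 3x = C.


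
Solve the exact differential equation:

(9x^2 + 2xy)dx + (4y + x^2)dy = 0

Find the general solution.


Check exactness: ∂M/∂y = 2x and ∂N/∂x = 2x; equal, so the equation is exact.
Integrate M with respect to x (treating y as constant): ∫M dx = 3x^3 + x^2y + h(y).
Differentiate w.r.t. y and set equal to N: the x-dependent terms already match, leaving h'(y) = 4y. Integrate: h(y) = 2y^2.
So F(x,y) = 3x^3 + 2y^2 + x^2y.
General solution: 3x^3 + 2y^2 + x^2y = C.


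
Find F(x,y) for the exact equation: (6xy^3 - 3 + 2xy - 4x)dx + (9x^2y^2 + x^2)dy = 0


Check exactness: ∂M/∂y = 18xy^2 + 2x and ∂N/∂x = 18xy^2 + 2x; equal, so the equation is exact.
Integrate M with respect to x (treating y as constant): ∫M dx = 3x^2y^3 - 3x + x^2y - 2x^2 + h(y).
Differentiate w.r.t. y and set equal to N: all terms match, so h'(y) = 0 and h is a constant absorbed into C.
General solution: 3x^2y^3 - 3x + x^2y - 2x^2 = C.


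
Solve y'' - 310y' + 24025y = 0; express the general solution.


Characteristic equation: r² - 310r + 24025 = 0, i.e. (r - 155)² = 0.
Repeated root r = 155; include an x factor for the second linearly independent solution.
General solution: y = (C₁ + C₂x)e^(155x).


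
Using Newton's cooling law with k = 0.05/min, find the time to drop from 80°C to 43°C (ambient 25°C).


From T(t) = T_a + (T₀ - T_a)e^(-kt), set T(t) = 43:
(43 - 25) / (80 - 25) = e^(-0.05t), so t = -ln(0.327)/0.05 ≈ 22.3 minutes.


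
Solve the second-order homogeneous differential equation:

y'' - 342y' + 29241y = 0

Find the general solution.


Characteristic equation: r² - 342r + 29241 = 0, i.e. (r - 171)² = 0.
Repeated root r = 171; include an x factor for the second linearly independent solution.
General solution: y = (C₁ + C₂x)e^(171x).


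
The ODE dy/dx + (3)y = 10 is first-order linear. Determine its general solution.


P(x) = 3, Q(x) = 10; integrating factor μ = e^(3x).
(μ y)' = 10e^(3x) ⇒ μ y = (10/3)e^(3x) + C.
Divide by μ: y = 10/3 + Ce^(-3x).


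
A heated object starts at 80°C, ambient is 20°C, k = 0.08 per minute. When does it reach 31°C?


From T(t) = T_a + (T₀ - T_a)e^(-kt), set T(t) = 31:
(31 - 20) / (80 - 20) = e^(-0.08t), so t = -ln(0.183)/0.08 ≈ 21.2 minutes.


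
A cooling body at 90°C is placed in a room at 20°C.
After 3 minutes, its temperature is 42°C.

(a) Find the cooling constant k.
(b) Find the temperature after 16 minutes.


Newton's law: T(t) = T_a + (T₀ - T_a)e^(-kt).
(a) Use T(3) = 42: (42 - 20)/(90 - 20) = e^(-k·3), so k = -ln(0.314)/3 ≈ 0.3858.
(b) Apply k to t = 16: T(16) = 20 + (70)e^(-6.173) ≈ 20.1°C.


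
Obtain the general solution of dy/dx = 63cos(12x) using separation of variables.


g(y) = 1, so integrate directly: y = ∫ 63cos(12x) dx = (21/4)sin(12x) + C.


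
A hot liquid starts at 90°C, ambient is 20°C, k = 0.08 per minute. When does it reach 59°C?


From T(t) = T_a + (T₀ - T_a)e^(-kt), set T(t) = 59:
(59 - 20) / (90 - 20) = e^(-0.08t), so t = -ln(0.557)/0.08 ≈ 7.3 minutes.


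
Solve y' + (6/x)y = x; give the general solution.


P(x) = 6/x ⇒ μ = x^6.
(x^6 y)' = x^6·x^1 = x^7.
Integrate: x^6 y = x^8/(8) + C.
Solve for y: y = (1/8)x^2 + C/x^6.


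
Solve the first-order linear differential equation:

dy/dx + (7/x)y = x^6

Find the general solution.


P(x) = 7/x ⇒ μ = x^7.
(x^7 y)' = x^7·x^6 = x^13.
Integrate: x^7 y = x^14/(14) + C.
Solve for y: y = (1/14)x^7 + C/x^7.


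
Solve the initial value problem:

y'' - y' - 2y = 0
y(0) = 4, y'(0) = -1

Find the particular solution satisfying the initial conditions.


Characteristic roots of r² - r - 2 = 0 are -1, 2.
General solution y = c₁ e^(-x) + c₂ e^(2x).
Apply y(0) = 4: c₁ + c₂ = 4. Apply y'(0) = -1: -1 c₁ + 2 c₂ = -1.
Solve: c₁ = 3, c₂ = 1.
Particular solution: y = 3e^(-x) + e^(2x).


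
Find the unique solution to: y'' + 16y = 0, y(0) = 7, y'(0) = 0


Characteristic roots of r² + 16 = 0 are ±4i, so y = C₁cos(4x) + C₂sin(4x).
Apply y(0) = 7: C₁ = 7. Differentiate and apply y'(0) = 0: 4·C₂ = 0, so C₂ = 0.
Particular solution: y = 7cos(4x).


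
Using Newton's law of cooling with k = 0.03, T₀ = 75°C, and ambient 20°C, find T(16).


Newton's law: dT/dt = -k(T - T_a) has solution T(t) = T_a + (T₀ - T_a)e^(-kt).
Plug in T_a = 20, T₀ = 75, k = 0.03, t = 16: T(16) = 20 + (55)e^(-0.48) ≈ 54.0°C.


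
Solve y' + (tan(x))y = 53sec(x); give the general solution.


P(x) = tan(x) ⇒ μ = e^(∫tan(x)dx) = sec(x).
(sec(x) y)' = 53sec²(x) ⇒ sec(x) y = 53tan(x) + C.
Multiply by cos(x): y = 53sin(x) + C·cos(x).


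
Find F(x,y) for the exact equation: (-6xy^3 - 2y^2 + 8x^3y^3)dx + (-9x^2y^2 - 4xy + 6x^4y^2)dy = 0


Check exactness: ∂M/∂y = -18xy^2 - 4y + 24x^3y^2 and ∂N/∂x = -18xy^2 - 4y + 24x^3y^2; equal, so the equation is exact.
Integrate M with respect to x (treating y as constant): ∫M dx = -3x^2y^3 - 2xy^2 + 2x^4y^3 + h(y).
Differentiate w.r.t. y and set equal to N: all terms match, so h'(y) = 0 and h is a constant absorbed into C.
General solution: -3x^2y^3 - 2xy^2 + 2x^4y^3 = C.


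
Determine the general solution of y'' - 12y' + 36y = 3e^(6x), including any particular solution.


Characteristic polynomial (r - 6)² = 0; repeated root r = 6.
y_h = (C₁ + C₂x)e^(6x). Forcing matches the repeated root (resonance), so try y_p = Ax² e^(6x).
Substitute and solve for A: 2A = 3, so A = 3/2.
General solution: y = (C₁ + C₂x + (3/2)x²)e^(6x).


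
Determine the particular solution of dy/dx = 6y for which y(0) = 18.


General solution of y' = 6y is y = Ce^(6x).
Apply y(0) = 18: C = 18.
Particular solution: y = 18e^(6x).


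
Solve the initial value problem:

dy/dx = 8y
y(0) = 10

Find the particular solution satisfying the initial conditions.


General solution of y' = 8y is y = Ce^(8x).
Apply y(0) = 10: C = 10.
Particular solution: y = 10e^(8x).


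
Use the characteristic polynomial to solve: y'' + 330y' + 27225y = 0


Characteristic equation: r² + 330r + 27225 = 0, i.e. (r + 165)² = 0.
Repeated root r = -165; include an x factor for the second linearly independent solution.
General solution: y = (C₁ + C₂x)e^(-165x).


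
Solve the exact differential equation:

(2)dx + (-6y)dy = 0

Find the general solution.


Check exactness: ∂M/∂y = 0 and ∂N/∂x = 0; equal, so the equation is exact.
Integrate M with respect to x (treating y as constant): ∫M dx = 2x + h(y).
Differentiate w.r.t. y and set equal to N: the x-dependent terms already match, leaving h'(y) = -6y. Integrate: h(y) = -3y^2.
So F(x,y) = 2x - 3y^2.
General solution: 2x - 3y^2 = C.


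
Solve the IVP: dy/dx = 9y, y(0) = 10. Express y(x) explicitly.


General solution of y' = 9y is y = Ce^(9x).
Apply y(0) = 10: C = 10.
Particular solution: y = 10e^(9x).


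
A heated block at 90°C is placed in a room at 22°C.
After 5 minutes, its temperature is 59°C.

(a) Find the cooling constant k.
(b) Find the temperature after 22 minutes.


Newton's law: T(t) = T_a + (T₀ - T_a)e^(-kt).
(a) Use T(5) = 59: (59 - 22)/(90 - 22) = e^(-k·5), so k = -ln(0.544)/5 ≈ 0.1217.
(b) Apply k to t = 22: T(22) = 22 + (68)e^(-2.678) ≈ 26.7°C.


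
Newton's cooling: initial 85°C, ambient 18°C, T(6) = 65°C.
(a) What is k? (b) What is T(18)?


Newton's law: T(t) = T_a + (T₀ - T_a)e^(-kt).
(a) Use T(6) = 65: (65 - 18)/(85 - 18) = e^(-k·6), so k = -ln(0.701)/6 ≈ 0.0591.
(b) Apply k to t = 18: T(18) = 18 + (67)e^(-1.064) ≈ 41.1°C.


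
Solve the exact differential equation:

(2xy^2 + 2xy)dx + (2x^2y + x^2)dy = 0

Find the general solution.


Check exactness: ∂M/∂y = 4xy + 2x and ∂N/∂x = 4xy + 2x; equal, so the equation is exact.
Integrate M with respect to x (treating y as constant): ∫M dx = x^2y^2 + x^2y + h(y).
Differentiate w.r.t. y and set equal to N: all terms match, so h'(y) = 0 and h is a constant absorbed into C.
General solution: x^2y^2 + x^2y = C.


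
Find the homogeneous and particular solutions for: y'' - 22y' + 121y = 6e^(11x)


Characteristic polynomial (r - 11)² = 0; repeated root r = 11.
y_h = (C₁ + C₂x)e^(11x). Forcing matches the repeated root (resonance), so try y_p = Ax² e^(11x).
Substitute and solve for A: 2A = 6, so A = 3.
General solution: y = (C₁ + C₂x + 3x²)e^(11x).


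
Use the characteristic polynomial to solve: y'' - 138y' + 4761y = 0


Characteristic equation: r² - 138r + 4761 = 0, i.e. (r - 69)² = 0.
Repeated root r = 69; include an x factor for the second linearly independent solution.
General solution: y = (C₁ + C₂x)e^(69x).


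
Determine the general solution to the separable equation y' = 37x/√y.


Separate: √y dy = 37x dx.
Integrate: (2/3)y^(3/2) = (37/2)x² + C.


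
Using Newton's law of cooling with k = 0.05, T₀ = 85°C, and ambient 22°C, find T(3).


Newton's law: dT/dt = -k(T - T_a) has solution T(t) = T_a + (T₀ - T_a)e^(-kt).
Plug in T_a = 22, T₀ = 85, k = 0.05, t = 3: T(3) = 22 + (63)e^(-0.15) ≈ 76.2°C.


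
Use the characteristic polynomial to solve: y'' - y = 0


Characteristic equation: r² - 1 = 0.
Factor: (r + 1)(r - 1) = 0 ⇒ r = -1, 1 (distinct real).
General solution: y = C₁e^(-x) + C₂e^(x).


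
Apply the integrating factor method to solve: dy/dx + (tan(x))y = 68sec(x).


P(x) = tan(x) ⇒ μ = e^(∫tan(x)dx) = sec(x).
(sec(x) y)' = 68sec²(x) ⇒ sec(x) y = 68tan(x) + C.
Multiply by cos(x): y = 68sin(x) + C·cos(x).


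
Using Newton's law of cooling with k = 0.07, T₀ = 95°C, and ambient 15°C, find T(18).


Newton's law: dT/dt = -k(T - T_a) has solution T(t) = T_a + (T₀ - T_a)e^(-kt).
Plug in T_a = 15, T₀ = 95, k = 0.07, t = 18: T(18) = 15 + (80)e^(-1.26) ≈ 37.7°C.


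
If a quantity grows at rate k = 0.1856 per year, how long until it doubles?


Exponential growth: P(t) = P₀ e^(0.1856t). Set P(t)/P₀ = 2: e^(0.1856t) = 2.
Solve: t = ln(2)/0.1856 ≈ 3.73 years.


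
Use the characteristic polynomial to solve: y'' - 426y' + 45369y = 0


Characteristic equation: r² - 426r + 45369 = 0, i.e. (r - 213)² = 0.
Repeated root r = 213; include an x factor for the second linearly independent solution.
General solution: y = (C₁ + C₂x)e^(213x).


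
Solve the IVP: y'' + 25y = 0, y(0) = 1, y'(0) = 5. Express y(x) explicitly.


Characteristic roots of r² + 25 = 0 are ±5i, so y = C₁cos(5x) + C₂sin(5x).
Apply y(0) = 1: C₁ = 1. Differentiate and apply y'(0) = 5: 5·C₂ = 5, so C₂ = 1.
Particular solution: y = cos(5x) + sin(5x).


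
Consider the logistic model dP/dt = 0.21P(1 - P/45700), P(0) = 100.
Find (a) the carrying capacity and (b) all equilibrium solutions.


Logistic ODE dP/dt = 0.21P(1 - P/45700) has equilibria where dP/dt = 0, i.e. P = 0 or P = 45700.
The coefficient (1 - P/K) = 0 when P = K, identifying K = 45700 as the carrying capacity.
(a) K = 45700; (b) equilibria P = 0 and P = 45700.


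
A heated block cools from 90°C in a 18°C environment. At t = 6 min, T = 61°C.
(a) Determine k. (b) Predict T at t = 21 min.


Newton's law: T(t) = T_a + (T₀ - T_a)e^(-kt).
(a) Use T(6) = 61: (61 - 18)/(90 - 18) = e^(-k·6), so k = -ln(0.597)/6 ≈ 0.0859.
(b) Apply k to t = 21: T(21) = 18 + (72)e^(-1.804) ≈ 29.9°C.


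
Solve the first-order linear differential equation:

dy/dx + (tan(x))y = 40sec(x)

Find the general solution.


P(x) = tan(x) ⇒ μ = e^(∫tan(x)dx) = sec(x).
(sec(x) y)' = 40sec²(x) ⇒ sec(x) y = 40tan(x) + C.
Multiply by cos(x): y = 40sin(x) + C·cos(x).


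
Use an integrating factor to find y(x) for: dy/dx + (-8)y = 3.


P(x) = -8 ⇒ μ = e^(-8x).
(μ y)' = 3e^(-8x) ⇒ μ y = -(3/8)e^(-8x) + C.
Divide by μ: y = -3/8 + Ce^(8x).


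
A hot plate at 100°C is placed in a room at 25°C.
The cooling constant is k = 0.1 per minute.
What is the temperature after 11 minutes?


Newton's law: dT/dt = -k(T - T_a) has solution T(t) = T_a + (T₀ - T_a)e^(-kt).
Plug in T_a = 25, T₀ = 100, k = 0.1, t = 11: T(11) = 25 + (75)e^(-1.10) ≈ 50.0°C.


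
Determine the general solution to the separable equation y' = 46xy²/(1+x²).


Separate: dy/y² = 46x/(1+x²) dx.
Integrate LHS: ∫ dy/y² = -1/y.
Integrate RHS via u = 1+x²: 23ln(1+x²) + C.
Result: -1/y = 23ln(1+x²) + C.


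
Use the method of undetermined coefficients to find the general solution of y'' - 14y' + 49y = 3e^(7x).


Characteristic polynomial (r - 7)² = 0; repeated root r = 7.
y_h = (C₁ + C₂x)e^(7x). Forcing matches the repeated root (resonance), so try y_p = Ax² e^(7x).
Substitute and solve for A: 2A = 3, so A = 3/2.
General solution: y = (C₁ + C₂x + (3/2)x²)e^(7x).


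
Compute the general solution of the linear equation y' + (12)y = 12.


P(x) = 12, Q(x) = 12; integrating factor μ = e^(12x).
(μ y)' = 12e^(12x) ⇒ μ y = e^(12x) + C.
Divide by μ: y = 1 + Ce^(-12x).


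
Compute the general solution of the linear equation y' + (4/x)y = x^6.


P(x) = 4/x ⇒ μ = x^4.
(x^4 y)' = x^4·x^6 = x^10.
Integrate: x^4 y = x^11/(11) + C.
Solve for y: y = (1/11)x^7 + C/x^4.


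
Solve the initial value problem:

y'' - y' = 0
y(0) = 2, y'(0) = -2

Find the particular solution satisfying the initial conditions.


Characteristic roots of r² - r = 0 are 0, 1.
General solution y = c₁ + c₂ e^(x).
Apply y(0) = 2: c₁ + c₂ = 2. Apply y'(0) = -2: 0 c₁ + 1 c₂ = -2.
Solve: c₁ = 4, c₂ = -2.
Particular solution: y = 4 - 2e^(x).


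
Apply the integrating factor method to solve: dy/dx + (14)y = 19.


P(x) = 14, Q(x) = 19; integrating factor μ = e^(14x).
(μ y)' = 19e^(14x) ⇒ μ y = (19/14)e^(14x) + C.
Divide by μ: y = 19/14 + Ce^(-14x).


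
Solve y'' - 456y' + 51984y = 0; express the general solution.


Characteristic equation: r² - 456r + 51984 = 0, i.e. (r - 228)² = 0.
Repeated root r = 228; include an x factor for the second linearly independent solution.
General solution: y = (C₁ + C₂x)e^(228x).


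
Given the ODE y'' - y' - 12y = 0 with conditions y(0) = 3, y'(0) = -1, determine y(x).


Characteristic roots of r² - r - 12 = 0 are 4, -3.
General solution y = c₁ e^(4x) + c₂ e^(-3x).
Apply y(0) = 3: c₁ + c₂ = 3. Apply y'(0) = -1: 4 c₁ - 3 c₂ = -1.
Solve: c₁ = 8/7, c₂ = 13/7.
Particular solution: y = (8/7)e^(4x) + (13/7)e^(-3x).


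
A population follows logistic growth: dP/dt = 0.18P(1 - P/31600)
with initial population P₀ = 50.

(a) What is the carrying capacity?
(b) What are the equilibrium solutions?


Logistic ODE dP/dt = 0.18P(1 - P/31600) has equilibria where dP/dt = 0, i.e. P = 0 or P = 31600.
The coefficient (1 - P/K) = 0 when P = K, identifying K = 31600 as the carrying capacity.
(a) K = 31600; (b) equilibria P = 0 and P = 31600.


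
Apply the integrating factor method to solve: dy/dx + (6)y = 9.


P(x) = 6, Q(x) = 9; integrating factor μ = e^(6x).
(μ y)' = 9e^(6x) ⇒ μ y = (3/2)e^(6x) + C.
Divide by μ: y = 3/2 + Ce^(-6x).


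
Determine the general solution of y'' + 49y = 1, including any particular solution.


Homogeneous part: r² + 49 = 0 ⇒ r = ±7i, so y_h = C₁cos(7x) + C₂sin(7x).
Try constant y_p = A; plug in: 49A = 1 ⇒ A = 1/49.
General solution: y = C₁cos(7x) + C₂sin(7x) + 1/49.


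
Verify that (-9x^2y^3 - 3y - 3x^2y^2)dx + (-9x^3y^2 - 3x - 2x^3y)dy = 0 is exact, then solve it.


Check exactness: ∂M/∂y = -27x^2y^2 - 3 - 6x^2y and ∂N/∂x = -27x^2y^2 - 3 - 6x^2y; equal, so the equation is exact.
Integrate M with respect to x (treating y as constant): ∫M dx = -3x^3y^3 - 3xy - x^3y^2 + h(y).
Differentiate w.r.t. y and set equal to N: all terms match, so h'(y) = 0 and h is a constant absorbed into C.
General solution: -3x^3y^3 - 3xy - x^3y^2 = C.


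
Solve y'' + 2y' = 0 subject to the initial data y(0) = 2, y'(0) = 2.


Characteristic roots of r² + 2r = 0 are -2, 0.
General solution y = c₁ e^(-2x) + c₂.
Apply y(0) = 2: c₁ + c₂ = 2. Apply y'(0) = 2: -2 c₁ + 0 c₂ = 2.
Solve: c₁ = -1, c₂ = 3.
Particular solution: y = -e^(-2x) + 3.


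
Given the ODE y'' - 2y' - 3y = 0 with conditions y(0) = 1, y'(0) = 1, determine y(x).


Characteristic roots of r² - 2r - 3 = 0 are 3, -1.
General solution y = c₁ e^(3x) + c₂ e^(-x).
Apply y(0) = 1: c₁ + c₂ = 1. Apply y'(0) = 1: 3 c₁ - 1 c₂ = 1.
Solve: c₁ = 1/2, c₂ = 1/2.
Particular solution: y = (1/2)e^(3x) + (1/2)e^(-x).
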